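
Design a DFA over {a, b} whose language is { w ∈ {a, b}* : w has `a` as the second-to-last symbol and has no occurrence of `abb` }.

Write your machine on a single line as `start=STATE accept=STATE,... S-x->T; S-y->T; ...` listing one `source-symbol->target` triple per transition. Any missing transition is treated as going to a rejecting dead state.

Run two small machines in parallel and take their product. One (7 states) tracks the last 2 symbols read; the other (4 states) tracks partial matches of the forbidden pattern `abb`. Each combined state is a pair, one component from each; accept when both components accept.
          a    b  
>  q0     q1   q2 
   q1     q3   q4 
   q2     q5   q6 
 * q3     q3   q4 
 * q4     q5   q7 
   q5     q3   q4 
   q6     q5   q6 
   q7     q8   q7 
   q8     q9  q10 
   q9     q9  q10 
   q10    q8   q7 
(> = start, * = accepting)

start=q0; accept=q3,q4; q0-a->q1; q0-b->q2; q1-a->q3; q1-b->q4; q2-a->q5; q2-b->q6; q3-a->q3; q3-b->q4; q4-a->q5; q4-b->q7; q5-a->q3; q5-b->q4; q6-a->q5; q6-b->q6; q7-a->q8; q7-b->q7; q8-a->q9; q8-b->q10; q9-a->q9; q9-b->q10; q10-a->q8; q10-b->q7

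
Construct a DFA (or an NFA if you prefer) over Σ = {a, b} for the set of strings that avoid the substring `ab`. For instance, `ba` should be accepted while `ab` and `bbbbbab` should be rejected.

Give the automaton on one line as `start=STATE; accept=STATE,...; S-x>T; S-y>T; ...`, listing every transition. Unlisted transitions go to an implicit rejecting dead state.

Track partial matches of the forbidden pattern `ab`. State q2 is a dead state reached once `ab` has occurred; every other state accepts. q0 means no part of `ab` is currently matched.
        a   b  
>* q0   q1  q0 
 * q1   q1  q2 
   q2   q2  q2 
(> = start, * = accepting)

start=q0; accept=q0,q1; q0-a>q1; q0-b>q0; q1-a>q1; q1-b>q2; q2-a>q2; q2-b>q2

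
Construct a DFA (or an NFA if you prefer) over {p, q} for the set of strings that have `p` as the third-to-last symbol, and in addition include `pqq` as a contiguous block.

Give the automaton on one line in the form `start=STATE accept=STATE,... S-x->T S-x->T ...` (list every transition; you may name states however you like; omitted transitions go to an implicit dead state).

Handle the two conditions separately and then intersect. One (15 states) tracks the last 3 symbols read; the other (4 states) tracks whether and how much of `pqq` has been seen. Each combined state is a pair, one component from each; accept when both components accept. Equivalent product states are then merged.
11 states suffice.
       p  q 
>  A   B  A 
   B   B  C 
   C   B  D 
 * D   E  F 
   E   G  H 
   F   E  F 
   G   I  J 
   H   K  D 
 * I   I  J 
 * J   K  D 
 * K   G  H 
(> = start, * = accepting)

start=A accept=D,I,J,K A-p->B A-q->A B-p->B B-q->C C-p->B C-q->D D-p->E D-q->F E-p->G E-q->H F-p->E F-q->F G-p->I G-q->J H-p->K H-q->D I-p->I I-q->J J-p->K J-q->D K-p->G K-q->H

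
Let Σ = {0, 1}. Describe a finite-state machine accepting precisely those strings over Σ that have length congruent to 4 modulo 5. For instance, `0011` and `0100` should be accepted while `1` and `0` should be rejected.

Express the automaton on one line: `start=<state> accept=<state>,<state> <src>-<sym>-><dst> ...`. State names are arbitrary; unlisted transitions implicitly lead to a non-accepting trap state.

start=q0 accept=q4 q0-0->q1 q0-1->q1 q1-0->q2 q1-1->q2 q2-0->q3 q2-1->q3 q3-0->q4 q3-1->q4 q4-0->q0 q4-1->q0

Only the length mod 5 matters, so use a 5-cycle: from any state, every input symbol moves to the next state, wrapping q4 back to q0. Mark q4 accepting.
With 5 states:
        0   1  
>  q0   q1  q1 
   q1   q2  q2 
   q2   q3  q3 
   q3   q4  q4 
 * q4   q0  q0 
(> = start, * = accepting)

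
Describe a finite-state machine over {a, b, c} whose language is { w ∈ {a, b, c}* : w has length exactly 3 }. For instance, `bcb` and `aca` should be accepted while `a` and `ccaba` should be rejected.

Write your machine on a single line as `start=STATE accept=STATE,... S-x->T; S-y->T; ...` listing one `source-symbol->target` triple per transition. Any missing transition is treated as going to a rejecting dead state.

start=s0; accept=s3; s0-a->s1; s0-b->s1; s0-c->s1; s1-a->s2; s1-b->s2; s1-c->s2; s2-a->s3; s2-b->s3; s2-c->s3; s3-a->s4; s3-b->s4; s3-c->s4; s4-a->s4; s4-b->s4; s4-c->s4

We only need to distinguish lengths 0, 1, …, 3, and '>3'. Chain s0 → s1 → s2 → s3 → s4 on every symbol, with s4 looping. Accepting states: {s3}.
5 states suffice.
        a   b   c  
>  s0   s1  s1  s1 
   s1   s2  s2  s2 
   s2   s3  s3  s3 
 * s3   s4  s4  s4 
   s4   s4  s4  s4 
(> = start, * = accepting)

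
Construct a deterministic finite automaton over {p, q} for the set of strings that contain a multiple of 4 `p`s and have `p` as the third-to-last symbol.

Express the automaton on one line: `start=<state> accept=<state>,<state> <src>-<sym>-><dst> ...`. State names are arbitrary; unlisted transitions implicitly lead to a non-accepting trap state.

Build one automaton per condition and run them in lockstep. One (4 states) tracks the count of `p`s modulo 4; the other (15 states) tracks the last 3 symbols read. Each combined state is a pair, one component from each; accept when both components accept. After merging equivalent states the machine shrinks.
A 15-state machine:
          p    q  
>  S0     S1   S0 
   S1     S2   S1 
   S2     S3   S4 
   S3     S5   S6 
   S4     S7   S4 
 * S5     S1   S8 
   S6     S9  S10 
   S7    S11   S6 
 * S8     S1  S12 
 * S9     S1  S13 
   S10   S14  S10 
   S11    S1   S8 
 * S12    S1   S0 
   S13    S1  S12 
   S14    S1  S13 
(> = start, * = accepting)

start=S0 accept=S5,S8,S9,S12 S0-p->S1 S0-q->S0 S1-p->S2 S1-q->S1 S2-p->S3 S2-q->S4 S3-p->S5 S3-q->S6 S4-p->S7 S4-q->S4 S5-p->S1 S5-q->S8 S6-p->S9 S6-q->S10 S7-p->S11 S7-q->S6 S8-p->S1 S8-q->S12 S9-p->S1 S9-q->S13 S10-p->S14 S10-q->S10 S11-p->S1 S11-q->S8 S12-p->S1 S12-q->S0 S13-p->S1 S13-q->S12 S14-p->S1 S14-q->S13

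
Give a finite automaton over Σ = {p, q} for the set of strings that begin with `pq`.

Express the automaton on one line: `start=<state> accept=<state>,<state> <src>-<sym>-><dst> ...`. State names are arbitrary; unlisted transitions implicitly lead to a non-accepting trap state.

start=s0 accept=s2 s0-p->s1 s0-q->s3 s1-p->s3 s1-q->s2 s2-p->s2 s2-q->s2 s3-p->s3 s3-q->s3

Walk along `pq` while the input agrees: from s0 take `p` to s1, and so on. Any deviation drops to the rejecting sink s3. Once s2 is reached the prefix is confirmed and every continuation is accepted.
4 states suffice.
        p   q  
>  s0   s1  s3 
   s1   s3  s2 
 * s2   s2  s2 
   s3   s3  s3 
(> = start, * = accepting)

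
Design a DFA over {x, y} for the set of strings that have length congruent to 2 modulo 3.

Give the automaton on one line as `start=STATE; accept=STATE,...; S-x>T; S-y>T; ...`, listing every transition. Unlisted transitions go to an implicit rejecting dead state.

Only the length mod 3 matters, so use a 3-cycle: from any state, every input symbol moves to the next state, wrapping S2 back to S0. Mark S2 accepting.
A 3-state machine:
        x   y  
>  S0   S1  S1 
   S1   S2  S2 
 * S2   S0  S0 
(> = start, * = accepting)

start=S0; accept=S2; S0-x>S1; S0-y>S1; S1-x>S2; S1-y>S2; S2-x>S0; S2-y>S0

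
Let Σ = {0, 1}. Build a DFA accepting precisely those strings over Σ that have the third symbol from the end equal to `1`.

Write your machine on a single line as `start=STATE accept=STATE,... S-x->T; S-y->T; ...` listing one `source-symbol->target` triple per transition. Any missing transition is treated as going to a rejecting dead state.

Because acceptance depends on a position counted from the end, the machine has to buffer the most recent 3 symbols. Make each state the string of the last up-to-3 symbols read; on input `x` shift the window left and append `x`. Accept when the buffered window has length 3 and begins with `1`.
With 15 states:
          0    1  
>  s0     s1   s2 
   s1     s3   s4 
   s2     s5   s6 
   s3     s7   s8 
   s4     s9  s10 
   s5    s11  s12 
   s6    s13  s14 
   s7     s7   s8 
   s8     s9  s10 
   s9    s11  s12 
   s10   s13  s14 
 * s11    s7   s8 
 * s12    s9  s10 
 * s13   s11  s12 
 * s14   s13  s14 
(> = start, * = accepting)

start=s0; accept=s11,s12,s13,s14; s0-0->s1; s0-1->s2; s1-0->s3; s1-1->s4; s2-0->s5; s2-1->s6; s3-0->s7; s3-1->s8; s4-0->s9; s4-1->s10; s5-0->s11; s5-1->s12; s6-0->s13; s6-1->s14; s7-0->s7; s7-1->s8; s8-0->s9; s8-1->s10; s9-0->s11; s9-1->s12; s10-0->s13; s10-1->s14; s11-0->s7; s11-1->s8; s12-0->s9; s12-1->s10; s13-0->s11; s13-1->s12; s14-0->s13; s14-1->s14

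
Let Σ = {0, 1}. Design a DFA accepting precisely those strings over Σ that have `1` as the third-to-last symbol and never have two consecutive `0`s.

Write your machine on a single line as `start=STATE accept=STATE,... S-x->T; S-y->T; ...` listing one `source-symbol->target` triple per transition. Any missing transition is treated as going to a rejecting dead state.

start=q0; accept=q12,q13,q14; q0-0->q1; q0-1->q2; q1-0->q3; q1-1->q4; q2-0->q5; q2-1->q6; q3-0->q7; q3-1->q8; q4-0->q9; q4-1->q10; q5-0->q11; q5-1->q12; q6-0->q13; q6-1->q14; q7-0->q7; q7-1->q8; q8-0->q15; q8-1->q16; q9-0->q11; q9-1->q12; q10-0->q13; q10-1->q14; q11-0->q7; q11-1->q8; q12-0->q9; q12-1->q10; q13-0->q11; q13-1->q12; q14-0->q13; q14-1->q14; q15-0->q11; q15-1->q17; q16-0->q18; q16-1->q19; q17-0->q15; q17-1->q16; q18-0->q11; q18-1->q17; q19-0->q18; q19-1->q19

Handle the two conditions separately and then intersect. The first has 15 states tracking the last 3 symbols read; the second has 3 states tracking partial matches of the forbidden pattern `00`. A product state is a pair (one from each), accepting exactly when both do.
A 20-state machine:
          0    1  
>  q0     q1   q2 
   q1     q3   q4 
   q2     q5   q6 
   q3     q7   q8 
   q4     q9  q10 
   q5    q11  q12 
   q6    q13  q14 
   q7     q7   q8 
   q8    q15  q16 
   q9    q11  q12 
   q10   q13  q14 
   q11    q7   q8 
 * q12    q9  q10 
 * q13   q11  q12 
 * q14   q13  q14 
   q15   q11  q17 
   q16   q18  q19 
   q17   q15  q16 
   q18   q11  q17 
   q19   q18  q19 
(> = start, * = accepting)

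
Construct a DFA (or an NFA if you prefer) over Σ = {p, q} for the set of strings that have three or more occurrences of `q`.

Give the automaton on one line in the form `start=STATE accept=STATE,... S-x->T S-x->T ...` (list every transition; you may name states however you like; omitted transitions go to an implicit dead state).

Only the number of `q`s matters, and only up to 4. Make a chain s0 → s1 → s2 → s3 → s4 advanced by each `q` (with s4 absorbing); every other symbol self-loops. The accepting set is {s3, s4}.
        p   q  
>  s0   s0  s1 
   s1   s1  s2 
   s2   s2  s3 
 * s3   s3  s4 
 * s4   s4  s4 
(> = start, * = accepting)

start=s0 accept=s3,s4 s0-p->s0 s0-q->s1 s1-p->s1 s1-q->s2 s2-p->s2 s2-q->s3 s3-p->s3 s3-q->s4 s4-p->s4 s4-q->s4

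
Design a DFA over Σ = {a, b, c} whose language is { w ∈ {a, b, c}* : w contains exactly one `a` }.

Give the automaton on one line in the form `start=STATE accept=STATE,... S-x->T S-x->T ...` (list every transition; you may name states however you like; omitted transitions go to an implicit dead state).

start=s0 accept=s1 s0-a->s1 s0-b->s0 s0-c->s0 s1-a->s2 s1-b->s1 s1-c->s1 s2-a->s2 s2-b->s2 s2-c->s2

Only the number of `a`s matters, and only up to 2. Make a chain s0 → s1 → s2 advanced by each `a` (with s2 absorbing); every other symbol self-loops. The accepting set is {s1}.
With 3 states:
        a   b   c  
>  s0   s1  s0  s0 
 * s1   s2  s1  s1 
   s2   s2  s2  s2 
(> = start, * = accepting)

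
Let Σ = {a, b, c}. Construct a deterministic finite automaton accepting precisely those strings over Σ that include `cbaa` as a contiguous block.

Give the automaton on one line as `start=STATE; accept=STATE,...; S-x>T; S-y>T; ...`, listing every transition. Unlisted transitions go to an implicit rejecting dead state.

start=q0; accept=q4; q0-a>q0; q0-b>q0; q0-c>q1; q1-a>q0; q1-b>q2; q1-c>q1; q2-a>q3; q2-b>q0; q2-c>q1; q3-a>q4; q3-b>q0; q3-c>q1; q4-a>q4; q4-b>q4; q4-c>q4

States q0..q3 record the length of the longest prefix of `cbaa` that matches the current input suffix. Reaching q4 means `cbaa` has been seen, and we stay there forever. Accept from q4.
With 5 states:
        a   b   c  
>  q0   q0  q0  q1 
   q1   q0  q2  q1 
   q2   q3  q0  q1 
   q3   q4  q0  q1 
 * q4   q4  q4  q4 
(> = start, * = accepting)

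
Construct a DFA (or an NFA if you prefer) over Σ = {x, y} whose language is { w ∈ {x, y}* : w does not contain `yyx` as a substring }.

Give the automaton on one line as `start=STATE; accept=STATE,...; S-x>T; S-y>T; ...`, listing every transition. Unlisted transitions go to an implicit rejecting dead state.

start=A; accept=A,B,C; A-x>A; A-y>B; B-x>A; B-y>C; C-x>D; C-y>C; D-x>D; D-y>D

Track partial matches of the forbidden pattern `yyx`. State D is a dead state reached once `yyx` has occurred; every other state accepts. A means no part of `yyx` is currently matched.
       x  y 
>* A   A  B 
 * B   A  C 
 * C   D  C 
   D   D  D 
(> = start, * = accepting)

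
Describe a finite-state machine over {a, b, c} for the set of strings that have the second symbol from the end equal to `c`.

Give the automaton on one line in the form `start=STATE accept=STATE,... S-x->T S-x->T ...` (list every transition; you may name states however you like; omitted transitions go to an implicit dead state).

A DFA must remember the last 2 symbols (since which symbol is second-to-last isn't known until the input ends). Use one state per possible window of the last ≤2 symbols; accept from those whose window starts with `c`.
          a    b    c  
>  q0     q1   q2   q3 
   q1     q4   q5   q6 
   q2     q7   q8   q9 
   q3    q10  q11  q12 
   q4     q4   q5   q6 
   q5     q7   q8   q9 
   q6    q10  q11  q12 
   q7     q4   q5   q6 
   q8     q7   q8   q9 
   q9    q10  q11  q12 
 * q10    q4   q5   q6 
 * q11    q7   q8   q9 
 * q12   q10  q11  q12 
(> = start, * = accepting)

start=q0 accept=q10,q11,q12 q0-a->q1 q0-b->q2 q0-c->q3 q1-a->q4 q1-b->q5 q1-c->q6 q2-a->q7 q2-b->q8 q2-c->q9 q3-a->q10 q3-b->q11 q3-c->q12 q4-a->q4 q4-b->q5 q4-c->q6 q5-a->q7 q5-b->q8 q5-c->q9 q6-a->q10 q6-b->q11 q6-c->q12 q7-a->q4 q7-b->q5 q7-c->q6 q8-a->q7 q8-b->q8 q8-c->q9 q9-a->q10 q9-b->q11 q9-c->q12 q10-a->q4 q10-b->q5 q10-c->q6 q11-a->q7 q11-b->q8 q11-c->q9 q12-a->q10 q12-b->q11 q12-c->q12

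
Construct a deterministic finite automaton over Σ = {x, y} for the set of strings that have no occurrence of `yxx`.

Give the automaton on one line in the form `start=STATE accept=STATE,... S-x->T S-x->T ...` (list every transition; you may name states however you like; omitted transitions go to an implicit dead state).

This is the complement of 'contains `yxx`'. Use the same substring-matching states — q0 through q3 holding how much of `yxx` has just been matched — but flip the accepting set: everything except the trap q3 accepts.
A 4-state machine:
        x   y  
>* q0   q0  q1 
 * q1   q2  q1 
 * q2   q3  q1 
   q3   q3  q3 
(> = start, * = accepting)

start=q0 accept=q0,q1,q2 q0-x->q0 q0-y->q1 q1-x->q2 q1-y->q1 q2-x->q3 q2-y->q1 q3-x->q3 q3-y->q3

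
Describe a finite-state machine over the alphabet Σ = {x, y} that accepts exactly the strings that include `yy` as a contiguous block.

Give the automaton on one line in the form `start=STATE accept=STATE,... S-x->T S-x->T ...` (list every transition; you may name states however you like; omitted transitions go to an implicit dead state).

States S0..S1 record the length of the longest prefix of `yy` that matches the current input suffix. Reaching S2 means `yy` has been seen, and we stay there forever. Accept from S2.
        x   y  
>  S0   S0  S1 
   S1   S0  S2 
 * S2   S2  S2 
(> = start, * = accepting)

start=S0 accept=S2 S0-x->S0 S0-y->S1 S1-x->S0 S1-y->S2 S2-x->S2 S2-y->S2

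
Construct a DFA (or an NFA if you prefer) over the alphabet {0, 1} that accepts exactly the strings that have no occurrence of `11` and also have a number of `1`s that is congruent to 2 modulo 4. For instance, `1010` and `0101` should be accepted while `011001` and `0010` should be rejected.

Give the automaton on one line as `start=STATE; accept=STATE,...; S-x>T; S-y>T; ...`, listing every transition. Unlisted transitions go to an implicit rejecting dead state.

start=s0; accept=s4,s5; s0-0>s0; s0-1>s1; s1-0>s2; s1-1>s3; s2-0>s2; s2-1>s4; s3-0>s3; s3-1>s3; s4-0>s5; s4-1>s3; s5-0>s5; s5-1>s6; s6-0>s7; s6-1>s3; s7-0>s7; s7-1>s8; s8-0>s0; s8-1>s3

Handle the two conditions separately and then intersect. One (3 states) tracks partial matches of the forbidden pattern `11`; the other (4 states) tracks the count of `1`s modulo 4. Each combined state is a pair, one component from each; accept when both components accept. Minimizing collapses redundant product states.
With 9 states:
        0   1  
>  s0   s0  s1 
   s1   s2  s3 
   s2   s2  s4 
   s3   s3  s3 
 * s4   s5  s3 
 * s5   s5  s6 
   s6   s7  s3 
   s7   s7  s8 
   s8   s0  s3 
(> = start, * = accepting)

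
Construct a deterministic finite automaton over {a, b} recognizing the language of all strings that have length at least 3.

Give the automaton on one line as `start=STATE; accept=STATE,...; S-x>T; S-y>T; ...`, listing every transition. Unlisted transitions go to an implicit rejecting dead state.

We only need to distinguish lengths 0, 1, …, 3, and '>3'. Chain q0 → q1 → q2 → q3 → q4 on every symbol, with q4 looping. Accepting states: {q3, q4}.
5 states suffice.
        a   b  
>  q0   q1  q1 
   q1   q2  q2 
   q2   q3  q3 
 * q3   q4  q4 
 * q4   q4  q4 
(> = start, * = accepting)

start=q0; accept=q3,q4; q0-a>q1; q0-b>q1; q1-a>q2; q1-b>q2; q2-a>q3; q2-b>q3; q3-a>q4; q3-b>q4; q4-a>q4; q4-b>q4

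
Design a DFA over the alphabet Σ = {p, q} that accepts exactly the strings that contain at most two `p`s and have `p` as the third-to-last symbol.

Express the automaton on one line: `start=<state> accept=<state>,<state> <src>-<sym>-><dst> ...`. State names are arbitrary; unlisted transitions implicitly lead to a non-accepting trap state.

Handle the two conditions separately and then intersect. The first has 4 states tracking the count of `p`s, saturating at 3; the second has 15 states tracking the last 3 symbols read. A product state is a pair (one from each), accepting exactly when both do. Minimizing collapses redundant product states.
A 12-state machine:
          p    q  
>  s0     s1   s0 
   s1     s2   s3 
   s2     s4   s5 
   s3     s6   s7 
   s4     s4   s4 
 * s5     s4   s8 
 * s6     s4   s9 
 * s7    s10  s11 
 * s8     s4   s4 
   s9     s4   s8 
   s10    s4   s9 
   s11   s10  s11 
(> = start, * = accepting)

start=s0 accept=s5,s6,s7,s8 s0-p->s1 s0-q->s0 s1-p->s2 s1-q->s3 s2-p->s4 s2-q->s5 s3-p->s6 s3-q->s7 s4-p->s4 s4-q->s4 s5-p->s4 s5-q->s8 s6-p->s4 s6-q->s9 s7-p->s10 s7-q->s11 s8-p->s4 s8-q->s4 s9-p->s4 s9-q->s8 s10-p->s4 s10-q->s9 s11-p->s10 s11-q->s11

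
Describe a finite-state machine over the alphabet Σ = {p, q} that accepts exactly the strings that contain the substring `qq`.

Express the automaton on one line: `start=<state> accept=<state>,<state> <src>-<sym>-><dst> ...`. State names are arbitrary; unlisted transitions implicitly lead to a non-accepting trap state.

States A..B record the length of the longest prefix of `qq` that matches the current input suffix. Reaching C means `qq` has been seen, and we stay there forever. Accept from C.
       p  q 
>  A   A  B 
   B   A  C 
 * C   C  C 
(> = start, * = accepting)

start=A accept=C A-p->A A-q->B B-p->A B-q->C C-p->C C-q->C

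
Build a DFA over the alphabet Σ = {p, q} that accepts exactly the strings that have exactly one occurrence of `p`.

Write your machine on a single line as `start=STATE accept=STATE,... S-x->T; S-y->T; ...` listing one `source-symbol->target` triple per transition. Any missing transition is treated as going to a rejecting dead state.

start=A; accept=B; A-p->B; A-q->A; B-p->C; B-q->B; C-p->C; C-q->C

Count `p`s, saturating at 2: state A means no `p` yet, B means one `p` seen, C means more than one. Each `p` increments (capped at C); other symbols loop. Accept from {B}.
A 3-state machine:
       p  q 
>  A   B  A 
 * B   C  B 
   C   C  C 
(> = start, * = accepting)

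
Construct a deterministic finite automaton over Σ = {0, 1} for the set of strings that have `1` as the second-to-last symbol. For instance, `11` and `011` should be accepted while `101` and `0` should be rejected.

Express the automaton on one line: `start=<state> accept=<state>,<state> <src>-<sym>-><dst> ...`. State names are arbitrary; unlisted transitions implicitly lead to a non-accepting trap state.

start=S0 accept=S5,S6 S0-0->S1 S0-1->S2 S1-0->S3 S1-1->S4 S2-0->S5 S2-1->S6 S3-0->S3 S3-1->S4 S4-0->S5 S4-1->S6 S5-0->S3 S5-1->S4 S6-0->S5 S6-1->S6

A DFA must remember the last 2 symbols (since which symbol is second-to-last isn't known until the input ends). Use one state per possible window of the last ≤2 symbols; accept from those whose window starts with `1`.
        0   1  
>  S0   S1  S2 
   S1   S3  S4 
   S2   S5  S6 
   S3   S3  S4 
   S4   S5  S6 
 * S5   S3  S4 
 * S6   S5  S6 
(> = start, * = accepting)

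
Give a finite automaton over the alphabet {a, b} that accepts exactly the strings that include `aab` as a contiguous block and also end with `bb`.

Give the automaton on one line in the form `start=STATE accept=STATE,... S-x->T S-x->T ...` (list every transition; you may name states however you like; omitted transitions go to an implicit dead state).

start=s0 accept=s7 s0-a->s1 s0-b->s2 s1-a->s3 s1-b->s2 s2-a->s1 s2-b->s4 s3-a->s3 s3-b->s5 s4-a->s1 s4-b->s4 s5-a->s6 s5-b->s7 s6-a->s6 s6-b->s5 s7-a->s6 s7-b->s7

Handle the two conditions separately and then intersect. The first has 4 states tracking whether and how much of `aab` has been seen; the second has 3 states tracking how much of the suffix `bb` has currently been matched. A product state is a pair (one from each), accepting exactly when both do.
        a   b  
>  s0   s1  s2 
   s1   s3  s2 
   s2   s1  s4 
   s3   s3  s5 
   s4   s1  s4 
   s5   s6  s7 
   s6   s6  s5 
 * s7   s6  s7 
(> = start, * = accepting)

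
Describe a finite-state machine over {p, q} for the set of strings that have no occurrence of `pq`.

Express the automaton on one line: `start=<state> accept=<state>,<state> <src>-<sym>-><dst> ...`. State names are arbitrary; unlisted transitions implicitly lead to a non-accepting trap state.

start=S0 accept=S0,S1 S0-p->S1 S0-q->S0 S1-p->S1 S1-q->S2 S2-p->S2 S2-q->S2

Track partial matches of the forbidden pattern `pq`. State S2 is a dead state reached once `pq` has occurred; every other state accepts. S0 means no part of `pq` is currently matched.
3 states suffice.
        p   q  
>* S0   S1  S0 
 * S1   S1  S2 
   S2   S2  S2 
(> = start, * = accepting)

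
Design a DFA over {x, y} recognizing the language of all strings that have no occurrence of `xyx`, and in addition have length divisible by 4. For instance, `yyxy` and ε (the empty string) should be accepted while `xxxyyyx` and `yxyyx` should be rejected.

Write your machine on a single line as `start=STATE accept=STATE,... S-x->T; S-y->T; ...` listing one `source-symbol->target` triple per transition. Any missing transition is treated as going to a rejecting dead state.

Build one automaton per condition and run them in lockstep. One (4 states) tracks partial matches of the forbidden pattern `xyx`; the other (4 states) tracks the input length modulo 4. Each combined state is a pair, one component from each; accept when both components accept.
A 16-state machine:
          x    y  
>* q0     q1   q2 
   q1     q3   q4 
   q2     q3   q5 
   q3     q6   q7 
   q4     q8   q9 
   q5     q6   q9 
   q6    q10  q11 
   q7    q12   q0 
   q8    q12  q12 
   q9    q10   q0 
 * q10    q1  q13 
 * q11   q14   q2 
   q12   q14  q14 
   q13   q15   q5 
   q14   q15  q15 
   q15    q8   q8 
(> = start, * = accepting)

start=q0; accept=q0,q10,q11; q0-x->q1; q0-y->q2; q1-x->q3; q1-y->q4; q2-x->q3; q2-y->q5; q3-x->q6; q3-y->q7; q4-x->q8; q4-y->q9; q5-x->q6; q5-y->q9; q6-x->q10; q6-y->q11; q7-x->q12; q7-y->q0; q8-x->q12; q8-y->q12; q9-x->q10; q9-y->q0; q10-x->q1; q10-y->q13; q11-x->q14; q11-y->q2; q12-x->q14; q12-y->q14; q13-x->q15; q13-y->q5; q14-x->q15; q14-y->q15; q15-x->q8; q15-y->q8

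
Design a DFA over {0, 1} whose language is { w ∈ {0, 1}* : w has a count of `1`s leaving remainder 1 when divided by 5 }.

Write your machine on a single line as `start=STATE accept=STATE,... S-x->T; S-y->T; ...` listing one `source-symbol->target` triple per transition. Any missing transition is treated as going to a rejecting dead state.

The only thing that matters is how many `1`s have appeared, reduced mod 5. Use one state per residue: A for 0, …, E for 4. Reading `1` moves to the next residue; anything else stays put. B is accepting.
       0  1 
>  A   A  B 
 * B   B  C 
   C   C  D 
   D   D  E 
   E   E  A 
(> = start, * = accepting)

start=A; accept=B; A-0->A; A-1->B; B-0->B; B-1->C; C-0->C; C-1->D; D-0->D; D-1->E; E-0->E; E-1->A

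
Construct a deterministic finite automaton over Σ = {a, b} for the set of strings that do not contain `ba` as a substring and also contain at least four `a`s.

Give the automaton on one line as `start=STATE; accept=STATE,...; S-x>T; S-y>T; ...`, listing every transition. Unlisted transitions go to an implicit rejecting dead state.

start=S0; accept=S5,S6; S0-a>S1; S0-b>S2; S1-a>S3; S1-b>S2; S2-a>S2; S2-b>S2; S3-a>S4; S3-b>S2; S4-a>S5; S4-b>S2; S5-a>S5; S5-b>S6; S6-a>S2; S6-b>S6

Build one automaton per condition and run them in lockstep. One (3 states) tracks partial matches of the forbidden pattern `ba`; the other (6 states) tracks the count of `a`s, saturating at 5. Each combined state is a pair, one component from each; accept when both components accept. Equivalent product states are then merged.
        a   b  
>  S0   S1  S2 
   S1   S3  S2 
   S2   S2  S2 
   S3   S4  S2 
   S4   S5  S2 
 * S5   S5  S6 
 * S6   S2  S6 
(> = start, * = accepting)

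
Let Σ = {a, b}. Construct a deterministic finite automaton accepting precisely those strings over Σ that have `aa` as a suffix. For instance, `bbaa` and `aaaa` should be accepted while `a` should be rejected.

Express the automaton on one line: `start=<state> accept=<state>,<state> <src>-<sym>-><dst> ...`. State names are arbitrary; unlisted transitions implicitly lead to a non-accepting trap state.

Remember how much of `aa` the current input suffix matches. State S0 means no match yet; S1 means the last symbol is `a`; S2 means the last 2 symbols are `aa`. Only S2 accepts. On a mismatch, fall back to the longest proper suffix that is still a prefix of `aa`.
3 states suffice.
        a   b  
>  S0   S1  S0 
   S1   S2  S0 
 * S2   S2  S0 
(> = start, * = accepting)

start=S0 accept=S2 S0-a->S1 S0-b->S0 S1-a->S2 S1-b->S0 S2-a->S2 S2-b->S0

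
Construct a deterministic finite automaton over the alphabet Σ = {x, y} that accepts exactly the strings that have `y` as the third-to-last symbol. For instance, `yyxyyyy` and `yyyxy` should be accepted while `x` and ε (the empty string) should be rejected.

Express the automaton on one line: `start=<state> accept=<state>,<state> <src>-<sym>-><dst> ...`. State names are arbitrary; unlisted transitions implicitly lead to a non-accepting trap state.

A DFA must remember the last 3 symbols (since which symbol is third-to-last isn't known until the input ends). Use one state per possible window of the last ≤3 symbols; accept from those whose window starts with `y`.
A 15-state machine:
          x    y  
>  q0     q1   q2 
   q1     q3   q4 
   q2     q5   q6 
   q3     q7   q8 
   q4     q9  q10 
   q5    q11  q12 
   q6    q13  q14 
   q7     q7   q8 
   q8     q9  q10 
   q9    q11  q12 
   q10   q13  q14 
 * q11    q7   q8 
 * q12    q9  q10 
 * q13   q11  q12 
 * q14   q13  q14 
(> = start, * = accepting)

start=q0 accept=q11,q12,q13,q14 q0-x->q1 q0-y->q2 q1-x->q3 q1-y->q4 q2-x->q5 q2-y->q6 q3-x->q7 q3-y->q8 q4-x->q9 q4-y->q10 q5-x->q11 q5-y->q12 q6-x->q13 q6-y->q14 q7-x->q7 q7-y->q8 q8-x->q9 q8-y->q10 q9-x->q11 q9-y->q12 q10-x->q13 q10-y->q14 q11-x->q7 q11-y->q8 q12-x->q9 q12-y->q10 q13-x->q11 q13-y->q12 q14-x->q13 q14-y->q14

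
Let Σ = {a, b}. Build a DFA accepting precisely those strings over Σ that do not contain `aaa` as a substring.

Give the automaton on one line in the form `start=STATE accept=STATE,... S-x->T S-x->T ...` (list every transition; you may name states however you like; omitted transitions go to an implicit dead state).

This is the complement of 'contains `aaa`'. Use the same substring-matching states — q0 through q3 holding how much of `aaa` has just been matched — but flip the accepting set: everything except the trap q3 accepts.
        a   b  
>* q0   q1  q0 
 * q1   q2  q0 
 * q2   q3  q0 
   q3   q3  q3 
(> = start, * = accepting)

start=q0 accept=q0,q1,q2 q0-a->q1 q0-b->q0 q1-a->q2 q1-b->q0 q2-a->q3 q2-b->q0 q3-a->q3 q3-b->q3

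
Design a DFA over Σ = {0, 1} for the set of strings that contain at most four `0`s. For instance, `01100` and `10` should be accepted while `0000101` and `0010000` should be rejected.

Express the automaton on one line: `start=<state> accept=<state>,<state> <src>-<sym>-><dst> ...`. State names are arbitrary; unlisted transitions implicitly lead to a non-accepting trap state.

start=S0 accept=S0,S1,S2,S3,S4 S0-0->S1 S0-1->S0 S1-0->S2 S1-1->S1 S2-0->S3 S2-1->S2 S3-0->S4 S3-1->S3 S4-0->S5 S4-1->S4 S5-0->S5 S5-1->S5

Count `0`s, saturating at 5: states S0 through S4 mean 0 through 4 `0`s seen; S5 means more than 4. Each `0` increments (capped at S5); other symbols loop. Accept from {S0, S1, S2, S3, S4}.
6 states suffice.
        0   1  
>* S0   S1  S0 
 * S1   S2  S1 
 * S2   S3  S2 
 * S3   S4  S3 
 * S4   S5  S4 
   S5   S5  S5 
(> = start, * = accepting)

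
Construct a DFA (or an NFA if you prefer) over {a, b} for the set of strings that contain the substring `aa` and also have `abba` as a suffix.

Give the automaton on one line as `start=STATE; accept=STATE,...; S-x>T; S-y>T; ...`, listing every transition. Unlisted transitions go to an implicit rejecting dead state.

start=S0; accept=S8; S0-a>S1; S0-b>S0; S1-a>S2; S1-b>S3; S2-a>S2; S2-b>S4; S3-a>S1; S3-b>S5; S4-a>S2; S4-b>S6; S5-a>S7; S5-b>S0; S6-a>S8; S6-b>S9; S7-a>S2; S7-b>S3; S8-a>S2; S8-b>S4; S9-a>S2; S9-b>S9

Run two small machines in parallel and take their product. The first has 3 states tracking whether and how much of `aa` has been seen; the second has 5 states tracking how much of the suffix `abba` has currently been matched. A product state is a pair (one from each), accepting exactly when both do.
A 10-state machine:
        a   b  
>  S0   S1  S0 
   S1   S2  S3 
   S2   S2  S4 
   S3   S1  S5 
   S4   S2  S6 
   S5   S7  S0 
   S6   S8  S9 
   S7   S2  S3 
 * S8   S2  S4 
   S9   S2  S9 
(> = start, * = accepting)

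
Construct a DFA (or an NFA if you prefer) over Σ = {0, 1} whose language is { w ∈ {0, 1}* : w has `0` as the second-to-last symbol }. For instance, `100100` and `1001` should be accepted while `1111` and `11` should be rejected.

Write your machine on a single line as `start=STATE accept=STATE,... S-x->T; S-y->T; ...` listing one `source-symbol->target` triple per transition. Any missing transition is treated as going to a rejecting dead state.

start=S0; accept=S3,S4; S0-0->S1; S0-1->S2; S1-0->S3; S1-1->S4; S2-0->S5; S2-1->S6; S3-0->S3; S3-1->S4; S4-0->S5; S4-1->S6; S5-0->S3; S5-1->S4; S6-0->S5; S6-1->S6

A DFA must remember the last 2 symbols (since which symbol is second-to-last isn't known until the input ends). Use one state per possible window of the last ≤2 symbols; accept from those whose window starts with `0`.
        0   1  
>  S0   S1  S2 
   S1   S3  S4 
   S2   S5  S6 
 * S3   S3  S4 
 * S4   S5  S6 
   S5   S3  S4 
   S6   S5  S6 
(> = start, * = accepting)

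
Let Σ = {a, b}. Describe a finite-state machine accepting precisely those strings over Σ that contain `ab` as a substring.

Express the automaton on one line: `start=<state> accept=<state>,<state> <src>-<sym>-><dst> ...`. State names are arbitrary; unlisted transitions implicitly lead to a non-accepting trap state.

start=s0 accept=s2 s0-a->s1 s0-b->s0 s1-a->s1 s1-b->s2 s2-a->s2 s2-b->s2

Track how much of `ab` has been matched so far: state s0 is no progress, s2 is the absorbing accept state reached once `ab` has occurred. Intermediate states record partial matches; on a mismatch, fall back to the longest reusable overlap.
With 3 states:
        a   b  
>  s0   s1  s0 
   s1   s1  s2 
 * s2   s2  s2 
(> = start, * = accepting)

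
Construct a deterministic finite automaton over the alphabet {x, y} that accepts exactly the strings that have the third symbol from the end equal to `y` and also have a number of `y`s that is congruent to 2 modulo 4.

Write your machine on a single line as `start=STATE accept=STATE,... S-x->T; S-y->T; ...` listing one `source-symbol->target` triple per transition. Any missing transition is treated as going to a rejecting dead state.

start=s0; accept=s5,s6,s10,s14; s0-x->s0; s0-y->s1; s1-x->s2; s1-y->s3; s2-x->s4; s2-y->s5; s3-x->s6; s3-y->s7; s4-x->s4; s4-y->s8; s5-x->s9; s5-y->s7; s6-x->s10; s6-y->s7; s7-x->s7; s7-y->s11; s8-x->s9; s8-y->s7; s9-x->s10; s9-y->s7; s10-x->s12; s10-y->s7; s11-x->s0; s11-y->s13; s12-x->s12; s12-y->s7; s13-x->s2; s13-y->s14; s14-x->s6; s14-y->s7

Run two small machines in parallel and take their product. The first has 15 states tracking the last 3 symbols read; the second has 4 states tracking the count of `y`s modulo 4. A product state is a pair (one from each), accepting exactly when both do. Equivalent product states are then merged.
A 15-state machine:
          x    y  
>  s0     s0   s1 
   s1     s2   s3 
   s2     s4   s5 
   s3     s6   s7 
   s4     s4   s8 
 * s5     s9   s7 
 * s6    s10   s7 
   s7     s7  s11 
   s8     s9   s7 
   s9    s10   s7 
 * s10   s12   s7 
   s11    s0  s13 
   s12   s12   s7 
   s13    s2  s14 
 * s14    s6   s7 
(> = start, * = accepting)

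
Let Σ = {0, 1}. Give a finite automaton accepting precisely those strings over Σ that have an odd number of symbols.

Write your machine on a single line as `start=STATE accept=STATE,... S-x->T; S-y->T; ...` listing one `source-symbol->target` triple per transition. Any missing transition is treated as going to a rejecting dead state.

start=s0; accept=s1; s0-0->s1; s0-1->s1; s1-0->s0; s1-1->s0

Count input length modulo 2: every symbol advances one step around the cycle s0 → s1 → s0. Accept at s1.
2 states suffice.
        0   1  
>  s0   s1  s1 
 * s1   s0  s0 
(> = start, * = accepting)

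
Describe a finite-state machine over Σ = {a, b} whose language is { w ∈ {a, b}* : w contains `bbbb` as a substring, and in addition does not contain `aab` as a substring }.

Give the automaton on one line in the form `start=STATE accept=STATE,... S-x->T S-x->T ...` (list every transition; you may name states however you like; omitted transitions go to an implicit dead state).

Build one automaton per condition and run them in lockstep. The first has 5 states tracking whether and how much of `bbbb` has been seen; the second has 4 states tracking partial matches of the forbidden pattern `aab`. A product state is a pair (one from each), accepting exactly when both do. Equivalent product states are then merged.
A 9-state machine:
        a   b  
>  S0   S1  S2 
   S1   S3  S2 
   S2   S1  S4 
   S3   S3  S3 
   S4   S1  S5 
   S5   S1  S6 
 * S6   S7  S6 
 * S7   S8  S6 
 * S8   S8  S3 
(> = start, * = accepting)

start=S0 accept=S6,S7,S8 S0-a->S1 S0-b->S2 S1-a->S3 S1-b->S2 S2-a->S1 S2-b->S4 S3-a->S3 S3-b->S3 S4-a->S1 S4-b->S5 S5-a->S1 S5-b->S6 S6-a->S7 S6-b->S6 S7-a->S8 S7-b->S6 S8-a->S8 S8-b->S3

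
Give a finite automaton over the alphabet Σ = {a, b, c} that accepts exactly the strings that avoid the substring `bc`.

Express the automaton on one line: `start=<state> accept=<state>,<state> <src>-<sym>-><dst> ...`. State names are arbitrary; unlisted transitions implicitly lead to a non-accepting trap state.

start=S0 accept=S0,S1 S0-a->S0 S0-b->S1 S0-c->S0 S1-a->S0 S1-b->S1 S1-c->S2 S2-a->S2 S2-b->S2 S2-c->S2

Track partial matches of the forbidden pattern `bc`. State S2 is a dead state reached once `bc` has occurred; every other state accepts. S0 means no part of `bc` is currently matched.
        a   b   c  
>* S0   S0  S1  S0 
 * S1   S0  S1  S2 
   S2   S2  S2  S2 
(> = start, * = accepting)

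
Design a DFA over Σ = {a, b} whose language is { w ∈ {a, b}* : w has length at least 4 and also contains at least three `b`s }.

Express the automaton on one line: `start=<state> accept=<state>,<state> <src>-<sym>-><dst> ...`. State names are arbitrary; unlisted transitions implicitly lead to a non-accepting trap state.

Run two small machines in parallel and take their product. The first has 6 states tracking the input length, saturating at 5; the second has 5 states tracking the count of `b`s, saturating at 4. A product state is a pair (one from each), accepting exactly when both do.
With 20 states:
          a    b  
>  q0     q1   q2 
   q1     q3   q4 
   q2     q4   q5 
   q3     q6   q7 
   q4     q7   q8 
   q5     q8   q9 
   q6    q10  q11 
   q7    q11  q12 
   q8    q12  q13 
   q9    q13  q14 
   q10   q15  q16 
   q11   q16  q17 
   q12   q17  q18 
 * q13   q18  q19 
 * q14   q19  q19 
   q15   q15  q16 
   q16   q16  q17 
   q17   q17  q18 
 * q18   q18  q19 
 * q19   q19  q19 
(> = start, * = accepting)

start=q0 accept=q13,q14,q18,q19 q0-a->q1 q0-b->q2 q1-a->q3 q1-b->q4 q2-a->q4 q2-b->q5 q3-a->q6 q3-b->q7 q4-a->q7 q4-b->q8 q5-a->q8 q5-b->q9 q6-a->q10 q6-b->q11 q7-a->q11 q7-b->q12 q8-a->q12 q8-b->q13 q9-a->q13 q9-b->q14 q10-a->q15 q10-b->q16 q11-a->q16 q11-b->q17 q12-a->q17 q12-b->q18 q13-a->q18 q13-b->q19 q14-a->q19 q14-b->q19 q15-a->q15 q15-b->q16 q16-a->q16 q16-b->q17 q17-a->q17 q17-b->q18 q18-a->q18 q18-b->q19 q19-a->q19 q19-b->q19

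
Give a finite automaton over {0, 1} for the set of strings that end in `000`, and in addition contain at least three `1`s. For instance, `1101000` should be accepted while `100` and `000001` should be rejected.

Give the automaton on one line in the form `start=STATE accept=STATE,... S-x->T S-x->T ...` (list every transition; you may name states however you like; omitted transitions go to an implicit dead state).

start=s0 accept=s6 s0-0->s0 s0-1->s1 s1-0->s1 s1-1->s2 s2-0->s2 s2-1->s3 s3-0->s4 s3-1->s3 s4-0->s5 s4-1->s3 s5-0->s6 s5-1->s3 s6-0->s6 s6-1->s3

Run two small machines in parallel and take their product. One (4 states) tracks how much of the suffix `000` has currently been matched; the other (5 states) tracks the count of `1`s, saturating at 4. Each combined state is a pair, one component from each; accept when both components accept. Minimizing collapses redundant product states.
A 7-state machine:
        0   1  
>  s0   s0  s1 
   s1   s1  s2 
   s2   s2  s3 
   s3   s4  s3 
   s4   s5  s3 
   s5   s6  s3 
 * s6   s6  s3 
(> = start, * = accepting)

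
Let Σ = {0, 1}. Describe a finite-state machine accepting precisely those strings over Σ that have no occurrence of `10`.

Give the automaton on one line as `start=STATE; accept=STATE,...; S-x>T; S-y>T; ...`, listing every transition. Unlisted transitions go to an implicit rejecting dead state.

This is the complement of 'contains `10`'. Use the same substring-matching states — A through C holding how much of `10` has just been matched — but flip the accepting set: everything except the trap C accepts.
       0  1 
>* A   A  B 
 * B   C  B 
   C   C  C 
(> = start, * = accepting)

start=A; accept=A,B; A-0>A; A-1>B; B-0>C; B-1>B; C-0>C; C-1>C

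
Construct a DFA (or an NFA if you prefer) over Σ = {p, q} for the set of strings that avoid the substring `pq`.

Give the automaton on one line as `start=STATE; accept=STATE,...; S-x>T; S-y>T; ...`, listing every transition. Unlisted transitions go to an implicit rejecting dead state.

Track partial matches of the forbidden pattern `pq`. State C is a dead state reached once `pq` has occurred; every other state accepts. A means no part of `pq` is currently matched.
       p  q 
>* A   B  A 
 * B   B  C 
   C   C  C 
(> = start, * = accepting)

start=A; accept=A,B; A-p>B; A-q>A; B-p>B; B-q>C; C-p>C; C-q>C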